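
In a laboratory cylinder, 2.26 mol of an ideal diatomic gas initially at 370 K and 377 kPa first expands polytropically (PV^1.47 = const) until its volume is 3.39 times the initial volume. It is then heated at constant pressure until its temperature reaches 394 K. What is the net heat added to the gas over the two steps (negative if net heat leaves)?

11100 J

V₁ = nRT₁/P₁ = 2.26×8.314×370/377 = 18.4 L.
Step 1 — Polytropic n=1.47: T₂ = T₁(V₁/V₂)^(n−1) = 370×(0.295)^0.47 = 208 K; P₂ = P₁(V₁/V₂)^n = 62.7 kPa.
W = (P₁V₁−P₂V₂)/(n−1) = (377×18.4−62.7×62.5)/0.47 = 6460 J.
ΔU = nCvΔT = 2.26×20.8×(208−370) = -7590 J.
Q = ΔU + W = -1130 J.
State after step 1: P = 62.7 kPa, V = 62.5 L, T = 208 K.
Step 2 — Isobaric: P stays 62.7 kPa; V/T = const ⇒ T₂ = 394 K, V₂ = 118 L.
W = PΔV = 62.7×(118−62.5) kPa·L = 3490 J.
ΔU = nCvΔT = 2.26×20.8×(394−208) = 8720 J.
Q = ΔU + W = nCpΔT = 12200 J.
Net over both steps: W = 9940 J, Q = 11100 J, ΔU = 1130 J.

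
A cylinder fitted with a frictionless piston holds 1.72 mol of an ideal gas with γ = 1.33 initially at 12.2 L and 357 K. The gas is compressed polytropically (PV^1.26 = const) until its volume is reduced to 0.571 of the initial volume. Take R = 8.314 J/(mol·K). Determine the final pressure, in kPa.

848 kPa

P₁ = nRT₁/V₁ = 1.72×8.314×357/12.2 = 418 kPa.
Polytropic n=1.26: T₂ = T₁(V₁/V₂)^(n−1) = 357×(1.75)^0.26 = 413 K; P₂ = P₁(V₁/V₂)^n = 848 kPa.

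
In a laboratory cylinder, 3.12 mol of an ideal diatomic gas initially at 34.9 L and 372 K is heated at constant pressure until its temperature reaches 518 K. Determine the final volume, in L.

48.6 L

P₁ = nRT₁/V₁ = 3.12×8.314×372/34.9 = 276 kPa.
Isobaric: P stays 276 kPa; V/T = const ⇒ T₂ = 518 K, V₂ = 48.6 L.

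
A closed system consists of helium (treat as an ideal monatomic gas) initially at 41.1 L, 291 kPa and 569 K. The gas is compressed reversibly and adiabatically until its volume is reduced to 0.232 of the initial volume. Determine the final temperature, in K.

1510 K

Adiabatic: TV^(γ−1) = const ⇒ T₂ = 569×(4.31)^0.667 = 1510 K; PV^γ = const ⇒ P₂ = 3320 kPa.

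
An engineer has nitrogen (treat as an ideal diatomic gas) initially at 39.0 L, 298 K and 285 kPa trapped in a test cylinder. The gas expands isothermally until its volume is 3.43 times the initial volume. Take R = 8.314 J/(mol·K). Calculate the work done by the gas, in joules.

13700 J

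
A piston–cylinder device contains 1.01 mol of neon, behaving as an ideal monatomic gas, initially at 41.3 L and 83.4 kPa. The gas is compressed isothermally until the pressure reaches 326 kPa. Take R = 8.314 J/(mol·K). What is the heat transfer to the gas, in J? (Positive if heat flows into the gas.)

T₁ = P₁V₁/(nR) = 83.4×41.3/(1.01×8.314) = 410 K.
Isothermal: T stays 410 K; PV = const ⇒ V₂ = 10.6 L, P₂ = 326 kPa.
ΔU = 0 (ideal gas, T constant).
W = nRT ln(V₂/V₁) = 1.01×8.314×410×ln(0.256) = -4700 J.
Q = ΔU + W = -4700 J.

-4700 J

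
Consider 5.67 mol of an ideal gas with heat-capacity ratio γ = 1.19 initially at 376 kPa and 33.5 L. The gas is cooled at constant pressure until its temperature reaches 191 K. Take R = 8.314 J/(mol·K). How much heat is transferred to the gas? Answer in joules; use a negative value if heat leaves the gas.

T₁ = P₁V₁/(nR) = 376×33.5/(5.67×8.314) = 267 K.
Isobaric: P stays 376 kPa; V/T = const ⇒ T₂ = 191 K, V₂ = 23.9 L.
W = PΔV = 376×(23.9−33.5) kPa·L = -3590 J.
ΔU = nCvΔT = 5.67×43.8×(191−267) = -18900 J.
Q = ΔU + W = nCpΔT = -22500 J.

-22500 J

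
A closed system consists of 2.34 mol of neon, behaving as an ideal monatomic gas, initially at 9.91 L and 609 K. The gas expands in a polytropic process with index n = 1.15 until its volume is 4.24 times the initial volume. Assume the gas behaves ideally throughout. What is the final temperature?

490 K

P₁ = nRT₁/V₁ = 2.34×8.314×609/9.91 = 1200 kPa.
Polytropic n=1.15: T₂ = T₁(V₁/V₂)^(n−1) = 609×(0.236)^0.15 = 490 K; P₂ = P₁(V₁/V₂)^n = 227 kPa.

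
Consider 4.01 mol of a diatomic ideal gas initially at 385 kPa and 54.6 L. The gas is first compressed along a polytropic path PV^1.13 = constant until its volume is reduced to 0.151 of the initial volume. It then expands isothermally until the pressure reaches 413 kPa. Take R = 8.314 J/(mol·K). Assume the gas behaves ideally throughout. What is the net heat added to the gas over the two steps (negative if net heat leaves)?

25100 J

T₁ = P₁V₁/(nR) = 385×54.6/(4.01×8.314) = 631 K.
Step 1 — Polytropic n=1.13: T₂ = T₁(V₁/V₂)^(n−1) = 631×(6.62)^0.13 = 806 K; P₂ = P₁(V₁/V₂)^n = 3260 kPa.
W = (P₁V₁−P₂V₂)/(n−1) = (385×54.6−3260×8.24)/0.13 = -45000 J.
ΔU = nCvΔT = 4.01×20.8×(806−631) = 14600 J.
Q = ΔU + W = -30400 J.
State after step 1: P = 3260 kPa, V = 8.24 L, T = 806 K.
Step 2 — Isothermal: T stays 806 K; PV = const ⇒ V₂ = 65.1 L, P₂ = 413 kPa.
ΔU = 0 (ideal gas, T constant).
W = nRT ln(V₂/V₁) = 4.01×8.314×806×ln(7.89) = 55500 J.
Q = ΔU + W = 55500 J.
Net over both steps: W = 10500 J, Q = 25100 J, ΔU = 14600 J.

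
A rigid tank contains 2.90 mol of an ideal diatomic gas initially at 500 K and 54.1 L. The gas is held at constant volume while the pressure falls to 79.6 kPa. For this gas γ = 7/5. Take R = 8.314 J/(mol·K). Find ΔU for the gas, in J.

-19400 J

P₁ = nRT₁/V₁ = 2.90×8.314×500/54.1 = 223 kPa.
Isochoric: V stays 54.1 L; P/T = const ⇒ T₂ = 179 K, P₂ = 79.6 kPa.
For an ideal gas ΔU = nCvΔT with Cv = (5/2)R = 20.8 J/(mol·K).
ΔU = 2.90×20.8×(179−500) = -19400 J.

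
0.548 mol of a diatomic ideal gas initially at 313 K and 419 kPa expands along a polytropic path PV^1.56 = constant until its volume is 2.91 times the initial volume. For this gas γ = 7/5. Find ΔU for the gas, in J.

-1600 J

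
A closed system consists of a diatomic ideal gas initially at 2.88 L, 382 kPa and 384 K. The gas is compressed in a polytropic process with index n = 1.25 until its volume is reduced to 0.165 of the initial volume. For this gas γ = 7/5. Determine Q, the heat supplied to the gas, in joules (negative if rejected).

n = P₁V₁/(RT₁) = 382×2.88/(8.314×384) = 0.345 mol.
Polytropic n=1.25: T₂ = T₁(V₁/V₂)^(n−1) = 384×(6.06)^0.25 = 603 K; P₂ = P₁(V₁/V₂)^n = 3630 kPa.
W = (P₁V₁−P₂V₂)/(n−1) = (382×2.88−3630×0.475)/0.25 = -2500 J.
ΔU = nCvΔT = 0.345×20.8×(603−384) = 1570 J.
Q = ΔU + W = -939 J.

-939 J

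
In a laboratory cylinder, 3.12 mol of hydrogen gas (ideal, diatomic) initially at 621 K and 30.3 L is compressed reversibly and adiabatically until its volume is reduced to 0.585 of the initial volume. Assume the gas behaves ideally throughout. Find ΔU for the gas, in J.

9630 J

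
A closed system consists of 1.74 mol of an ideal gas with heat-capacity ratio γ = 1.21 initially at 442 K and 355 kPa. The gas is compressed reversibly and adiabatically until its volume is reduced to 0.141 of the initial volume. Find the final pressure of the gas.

V₁ = nRT₁/P₁ = 1.74×8.314×442/355 = 18.0 L.
Adiabatic: TV^(γ−1) = const ⇒ T₂ = 442×(7.09)^0.210 = 667 K; PV^γ = const ⇒ P₂ = 3800 kPa.

3800 kPa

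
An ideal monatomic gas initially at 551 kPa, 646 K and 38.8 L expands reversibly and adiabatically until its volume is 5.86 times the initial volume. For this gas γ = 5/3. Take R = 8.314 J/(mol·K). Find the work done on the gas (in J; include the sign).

-22200 J

n = P₁V₁/(RT₁) = 551×38.8/(8.314×646) = 3.98 mol.
Adiabatic: TV^(γ−1) = const ⇒ T₂ = 646×(0.171)^0.667 = 199 K; PV^γ = const ⇒ P₂ = 28.9 kPa.
ΔU = nCvΔT = 3.98×12.5×(199−646) = -22200 J.
Q = 0 for an adiabatic process, so W = −ΔU = 22200 J.
Work done on the gas = −W_by = -22200 J.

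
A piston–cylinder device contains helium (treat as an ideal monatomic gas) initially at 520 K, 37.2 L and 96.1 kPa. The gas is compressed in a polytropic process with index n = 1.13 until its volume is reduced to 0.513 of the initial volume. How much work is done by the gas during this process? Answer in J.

-2490 J

n = P₁V₁/(RT₁) = 96.1×37.2/(8.314×520) = 0.827 mol.
Polytropic n=1.13: T₂ = T₁(V₁/V₂)^(n−1) = 520×(1.95)^0.13 = 567 K; P₂ = P₁(V₁/V₂)^n = 204 kPa.
W = (P₁V₁−P₂V₂)/(n−1) = (96.1×37.2−204×19.1)/0.13 = -2490 J.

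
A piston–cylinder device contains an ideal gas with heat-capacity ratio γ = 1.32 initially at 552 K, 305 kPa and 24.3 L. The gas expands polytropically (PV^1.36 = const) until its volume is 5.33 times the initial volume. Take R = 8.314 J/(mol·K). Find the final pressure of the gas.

31.3 kPa

Polytropic n=1.36: T₂ = T₁(V₁/V₂)^(n−1) = 552×(0.188)^0.36 = 302 K; P₂ = P₁(V₁/V₂)^n = 31.3 kPa.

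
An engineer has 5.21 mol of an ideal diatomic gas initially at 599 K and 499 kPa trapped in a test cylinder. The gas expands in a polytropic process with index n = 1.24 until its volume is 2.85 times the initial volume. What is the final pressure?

136 kPa

V₁ = nRT₁/P₁ = 5.21×8.314×599/499 = 52.0 L.
Polytropic n=1.24: T₂ = T₁(V₁/V₂)^(n−1) = 599×(0.351)^0.24 = 466 K; P₂ = P₁(V₁/V₂)^n = 136 kPa.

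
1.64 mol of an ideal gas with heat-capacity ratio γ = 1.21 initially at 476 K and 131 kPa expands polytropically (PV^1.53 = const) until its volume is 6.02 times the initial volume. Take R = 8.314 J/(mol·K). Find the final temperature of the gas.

184 K

V₁ = nRT₁/P₁ = 1.64×8.314×476/131 = 49.5 L.
Polytropic n=1.53: T₂ = T₁(V₁/V₂)^(n−1) = 476×(0.166)^0.53 = 184 K; P₂ = P₁(V₁/V₂)^n = 8.40 kPa.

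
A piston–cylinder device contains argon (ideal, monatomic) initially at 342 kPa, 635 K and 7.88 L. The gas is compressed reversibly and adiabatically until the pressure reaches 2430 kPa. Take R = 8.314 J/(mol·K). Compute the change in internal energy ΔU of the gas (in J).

n = P₁V₁/(RT₁) = 342×7.88/(8.314×635) = 0.510 mol.
Adiabatic: T₂/T₁ = (P₂/P₁)^((γ−1)/γ) ⇒ T₂ = 635×(7.11)^0.400 = 1390 K; V₂ = 2.43 L.
For an ideal gas ΔU = nCvΔT with Cv = (3/2)R = 12.5 J/(mol·K).
ΔU = 0.510×12.5×(1390−635) = 4810 J.

4810 J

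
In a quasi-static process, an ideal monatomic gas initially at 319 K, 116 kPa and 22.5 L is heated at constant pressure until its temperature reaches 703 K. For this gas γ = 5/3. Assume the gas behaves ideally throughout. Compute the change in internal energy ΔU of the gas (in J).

4710 J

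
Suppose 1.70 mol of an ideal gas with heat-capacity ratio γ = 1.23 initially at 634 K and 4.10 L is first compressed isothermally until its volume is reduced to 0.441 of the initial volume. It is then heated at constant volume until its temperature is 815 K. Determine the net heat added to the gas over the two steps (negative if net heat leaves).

3790 J

P₁ = nRT₁/V₁ = 1.70×8.314×634/4.10 = 2190 kPa.
Step 1 — Isothermal: T stays 634 K; PV = const ⇒ V₂ = 1.81 L, P₂ = 4960 kPa.
ΔU = 0 (ideal gas, T constant).
W = nRT ln(V₂/V₁) = 1.70×8.314×634×ln(0.441) = -7340 J.
Q = ΔU + W = -7340 J.
State after step 1: P = 4960 kPa, V = 1.81 L, T = 634 K.
Step 2 — Isochoric: V stays 1.81 L; P/T = const ⇒ T₂ = 815 K, P₂ = 6370 kPa.
W = 0 (no volume change).
ΔU = nCvΔT = 1.70×36.1×(815−634) = 11100 J.
Q = ΔU = 11100 J.
Net over both steps: W = -7340 J, Q = 3790 J, ΔU = 11100 J.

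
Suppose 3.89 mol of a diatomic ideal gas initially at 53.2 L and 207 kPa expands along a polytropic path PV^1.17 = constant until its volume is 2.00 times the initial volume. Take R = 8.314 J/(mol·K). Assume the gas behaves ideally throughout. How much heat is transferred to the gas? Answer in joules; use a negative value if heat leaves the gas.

4140 J

T₁ = P₁V₁/(nR) = 207×53.2/(3.89×8.314) = 341 K.
Polytropic n=1.17: T₂ = T₁(V₁/V₂)^(n−1) = 341×(0.500)^0.17 = 303 K; P₂ = P₁(V₁/V₂)^n = 92.0 kPa.
W = (P₁V₁−P₂V₂)/(n−1) = (207×53.2−92.0×106)/0.17 = 7200 J.
ΔU = nCvΔT = 3.89×20.8×(303−341) = -3060 J.
Q = ΔU + W = 4140 J.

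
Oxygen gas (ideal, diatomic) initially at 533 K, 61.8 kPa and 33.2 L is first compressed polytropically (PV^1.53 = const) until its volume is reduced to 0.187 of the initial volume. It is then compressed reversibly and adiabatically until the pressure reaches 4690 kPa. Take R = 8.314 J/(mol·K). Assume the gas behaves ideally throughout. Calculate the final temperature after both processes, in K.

n = P₁V₁/(RT₁) = 61.8×33.2/(8.314×533) = 0.463 mol.
Step 1 — Polytropic n=1.53: T₂ = T₁(V₁/V₂)^(n−1) = 533×(5.35)^0.53 = 1300 K; P₂ = P₁(V₁/V₂)^n = 804 kPa.
W = (P₁V₁−P₂V₂)/(n−1) = (61.8×33.2−804×6.21)/0.53 = -5540 J.
ΔU = nCvΔT = 0.463×20.8×(1300−533) = 7340 J.
Q = ΔU + W = 1800 J.
State after step 1: P = 804 kPa, V = 6.21 L, T = 1300 K.
Step 2 — Adiabatic: T₂/T₁ = (P₂/P₁)^((γ−1)/γ) ⇒ T₂ = 1300×(5.84)^0.286 = 2150 K; V₂ = 1.76 L.
ΔU = nCvΔT = 0.463×20.8×(2150−1300) = 8170 J.
Q = 0 for an adiabatic process, so W = −ΔU = -8170 J.
Net over both steps: W = -13700 J, Q = 1800 J, ΔU = 15500 J.

2150 K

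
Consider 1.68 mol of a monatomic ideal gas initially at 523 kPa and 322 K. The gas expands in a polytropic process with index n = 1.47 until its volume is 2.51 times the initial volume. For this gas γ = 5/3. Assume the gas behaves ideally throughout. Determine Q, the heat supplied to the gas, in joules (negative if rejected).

991 J

V₁ = nRT₁/P₁ = 1.68×8.314×322/523 = 8.60 L.
Polytropic n=1.47: T₂ = T₁(V₁/V₂)^(n−1) = 322×(0.398)^0.47 = 209 K; P₂ = P₁(V₁/V₂)^n = 135 kPa.
W = (P₁V₁−P₂V₂)/(n−1) = (523×8.60−135×21.6)/0.47 = 3360 J.
ΔU = nCvΔT = 1.68×12.5×(209−322) = -2370 J.
Q = ΔU + W = 991 J.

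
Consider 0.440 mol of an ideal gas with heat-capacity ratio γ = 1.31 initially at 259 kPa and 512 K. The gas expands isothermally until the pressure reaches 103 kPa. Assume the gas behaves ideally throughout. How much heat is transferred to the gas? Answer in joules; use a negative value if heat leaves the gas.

1730 J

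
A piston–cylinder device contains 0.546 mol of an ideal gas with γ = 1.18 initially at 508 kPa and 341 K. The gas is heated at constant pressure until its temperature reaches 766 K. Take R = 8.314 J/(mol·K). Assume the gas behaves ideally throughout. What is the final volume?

V₁ = nRT₁/P₁ = 0.546×8.314×341/508 = 3.05 L.
Isobaric: P stays 508 kPa; V/T = const ⇒ T₂ = 766 K, V₂ = 6.84 L.

6.84 L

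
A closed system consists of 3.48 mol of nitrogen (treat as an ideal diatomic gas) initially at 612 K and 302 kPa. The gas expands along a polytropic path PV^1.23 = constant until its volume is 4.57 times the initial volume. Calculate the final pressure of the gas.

V₁ = nRT₁/P₁ = 3.48×8.314×612/302 = 58.6 L.
Polytropic n=1.23: T₂ = T₁(V₁/V₂)^(n−1) = 612×(0.219)^0.23 = 431 K; P₂ = P₁(V₁/V₂)^n = 46.6 kPa.

46.6 kPa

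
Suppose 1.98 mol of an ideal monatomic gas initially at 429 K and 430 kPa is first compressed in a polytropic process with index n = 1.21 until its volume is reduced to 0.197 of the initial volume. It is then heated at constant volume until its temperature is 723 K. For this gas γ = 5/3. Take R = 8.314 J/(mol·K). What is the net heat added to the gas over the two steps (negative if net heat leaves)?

-6410 J

V₁ = nRT₁/P₁ = 1.98×8.314×429/430 = 16.4 L.
Step 1 — Polytropic n=1.21: T₂ = T₁(V₁/V₂)^(n−1) = 429×(5.08)^0.21 = 603 K; P₂ = P₁(V₁/V₂)^n = 3070 kPa.
W = (P₁V₁−P₂V₂)/(n−1) = (430×16.4−3070×3.24)/0.21 = -13700 J.
ΔU = nCvΔT = 1.98×12.5×(603−429) = 4310 J.
Q = ΔU + W = -9370 J.
State after step 1: P = 3070 kPa, V = 3.24 L, T = 603 K.
Step 2 — Isochoric: V stays 3.24 L; P/T = const ⇒ T₂ = 723 K, P₂ = 3680 kPa.
W = 0 (no volume change).
ΔU = nCvΔT = 1.98×12.5×(723−603) = 2950 J.
Q = ΔU = 2950 J.
Net over both steps: W = -13700 J, Q = -6410 J, ΔU = 7260 J.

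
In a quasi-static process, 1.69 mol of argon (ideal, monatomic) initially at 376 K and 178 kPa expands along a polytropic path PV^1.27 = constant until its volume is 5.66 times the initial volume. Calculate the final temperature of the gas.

V₁ = nRT₁/P₁ = 1.69×8.314×376/178 = 29.7 L.
Polytropic n=1.27: T₂ = T₁(V₁/V₂)^(n−1) = 376×(0.177)^0.27 = 235 K; P₂ = P₁(V₁/V₂)^n = 19.7 kPa.

235 K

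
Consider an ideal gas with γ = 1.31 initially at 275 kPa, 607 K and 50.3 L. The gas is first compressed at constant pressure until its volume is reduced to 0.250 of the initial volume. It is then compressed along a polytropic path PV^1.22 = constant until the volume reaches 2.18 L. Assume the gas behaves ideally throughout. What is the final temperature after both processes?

n = P₁V₁/(RT₁) = 275×50.3/(8.314×607) = 2.74 mol.
Step 1 — Isobaric: P stays 275 kPa; V/T = const ⇒ T₂ = 152 K, V₂ = 12.6 L.
W = PΔV = 275×(12.6−50.3) kPa·L = -10400 J.
ΔU = nCvΔT = 2.74×26.8×(152−607) = -33500 J.
Q = ΔU + W = nCpΔT = -43800 J.
State after step 1: P = 275 kPa, V = 12.6 L, T = 152 K.
Step 2 — Polytropic n=1.22: T₂ = T₁(V₁/V₂)^(n−1) = 152×(5.77)^0.22 = 223 K; P₂ = P₁(V₁/V₂)^n = 2330 kPa.
W = (P₁V₁−P₂V₂)/(n−1) = (275×12.6−2330×2.18)/0.22 = -7390 J.
ΔU = nCvΔT = 2.74×26.8×(223−152) = 5250 J.
Q = ΔU + W = -2150 J.
Net over both steps: W = -17800 J, Q = -46000 J, ΔU = -28200 J.

223 K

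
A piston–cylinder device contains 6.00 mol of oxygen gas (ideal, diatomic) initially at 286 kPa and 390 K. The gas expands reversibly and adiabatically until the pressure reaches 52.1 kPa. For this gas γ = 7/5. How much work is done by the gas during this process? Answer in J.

V₁ = nRT₁/P₁ = 6.00×8.314×390/286 = 68.0 L.
Adiabatic: T₂/T₁ = (P₂/P₁)^((γ−1)/γ) ⇒ T₂ = 390×(0.182)^0.286 = 240 K; V₂ = 230 L.
ΔU = nCvΔT = 6.00×20.8×(240−390) = -18700 J.
Q = 0 for an adiabatic process, so W = −ΔU = 18700 J.

18700 J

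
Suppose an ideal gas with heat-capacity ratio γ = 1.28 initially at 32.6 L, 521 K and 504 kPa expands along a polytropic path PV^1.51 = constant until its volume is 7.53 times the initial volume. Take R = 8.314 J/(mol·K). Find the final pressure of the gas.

Polytropic n=1.51: T₂ = T₁(V₁/V₂)^(n−1) = 521×(0.133)^0.51 = 186 K; P₂ = P₁(V₁/V₂)^n = 23.9 kPa.

23.9 kPa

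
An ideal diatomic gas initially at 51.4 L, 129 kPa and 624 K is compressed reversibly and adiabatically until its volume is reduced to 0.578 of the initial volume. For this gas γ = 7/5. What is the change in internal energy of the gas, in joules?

4060 J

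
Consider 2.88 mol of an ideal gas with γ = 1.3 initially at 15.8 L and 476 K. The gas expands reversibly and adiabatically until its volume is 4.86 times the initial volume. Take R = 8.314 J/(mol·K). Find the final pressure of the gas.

P₁ = nRT₁/V₁ = 2.88×8.314×476/15.8 = 721 kPa.
Adiabatic: TV^(γ−1) = const ⇒ T₂ = 476×(0.206)^0.300 = 296 K; PV^γ = const ⇒ P₂ = 92.4 kPa.

92.4 kPa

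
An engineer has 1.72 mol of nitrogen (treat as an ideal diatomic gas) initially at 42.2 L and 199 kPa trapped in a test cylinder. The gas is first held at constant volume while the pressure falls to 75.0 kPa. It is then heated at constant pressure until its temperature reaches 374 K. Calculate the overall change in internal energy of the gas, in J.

-7620 J

T₁ = P₁V₁/(nR) = 199×42.2/(1.72×8.314) = 587 K.
Step 1 — Isochoric: V stays 42.2 L; P/T = const ⇒ T₂ = 221 K, P₂ = 75.0 kPa.
W = 0 (no volume change).
ΔU = nCvΔT = 1.72×20.8×(221−587) = -13100 J.
Q = ΔU = -13100 J.
State after step 1: P = 75.0 kPa, V = 42.2 L, T = 221 K.
Step 2 — Isobaric: P stays 75.0 kPa; V/T = const ⇒ T₂ = 374 K, V₂ = 71.3 L.
W = PΔV = 75.0×(71.3−42.2) kPa·L = 2180 J.
ΔU = nCvΔT = 1.72×20.8×(374−221) = 5460 J.
Q = ΔU + W = nCpΔT = 7640 J.
Net over both steps: W = 2180 J, Q = -5440 J, ΔU = -7620 J.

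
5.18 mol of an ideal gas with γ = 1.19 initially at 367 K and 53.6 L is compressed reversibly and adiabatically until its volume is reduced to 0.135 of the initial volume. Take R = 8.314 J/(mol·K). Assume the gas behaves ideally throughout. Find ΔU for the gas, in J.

38500 J

P₁ = nRT₁/V₁ = 5.18×8.314×367/53.6 = 295 kPa.
Adiabatic: TV^(γ−1) = const ⇒ T₂ = 367×(7.41)^0.190 = 537 K; PV^γ = const ⇒ P₂ = 3200 kPa.
For an ideal gas ΔU = nCvΔT with Cv = R/(γ−1) = 43.8 J/(mol·K).
ΔU = 5.18×43.8×(537−367) = 38500 J.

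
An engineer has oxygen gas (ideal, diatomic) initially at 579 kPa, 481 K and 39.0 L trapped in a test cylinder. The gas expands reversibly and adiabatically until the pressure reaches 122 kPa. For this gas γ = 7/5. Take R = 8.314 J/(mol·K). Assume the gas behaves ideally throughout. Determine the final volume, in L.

Adiabatic: T₂/T₁ = (P₂/P₁)^((γ−1)/γ) ⇒ T₂ = 481×(0.211)^0.286 = 308 K; V₂ = 119 L.

119 L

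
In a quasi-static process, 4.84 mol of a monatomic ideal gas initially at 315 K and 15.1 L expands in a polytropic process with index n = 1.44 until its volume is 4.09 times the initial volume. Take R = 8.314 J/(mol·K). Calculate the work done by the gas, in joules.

P₁ = nRT₁/V₁ = 4.84×8.314×315/15.1 = 839 kPa.
Polytropic n=1.44: T₂ = T₁(V₁/V₂)^(n−1) = 315×(0.244)^0.44 = 169 K; P₂ = P₁(V₁/V₂)^n = 110 kPa.
W = (P₁V₁−P₂V₂)/(n−1) = (839×15.1−110×61.8)/0.44 = 13300 J.

13300 J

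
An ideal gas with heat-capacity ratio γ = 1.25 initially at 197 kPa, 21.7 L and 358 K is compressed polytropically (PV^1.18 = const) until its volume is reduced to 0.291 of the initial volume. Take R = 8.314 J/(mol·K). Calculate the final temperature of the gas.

Polytropic n=1.18: T₂ = T₁(V₁/V₂)^(n−1) = 358×(3.44)^0.18 = 447 K; P₂ = P₁(V₁/V₂)^n = 845 kPa.

447 K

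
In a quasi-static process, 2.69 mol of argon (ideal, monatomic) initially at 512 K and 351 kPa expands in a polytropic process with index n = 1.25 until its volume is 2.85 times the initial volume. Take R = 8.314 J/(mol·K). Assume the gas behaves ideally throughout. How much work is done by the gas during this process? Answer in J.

V₁ = nRT₁/P₁ = 2.69×8.314×512/351 = 32.6 L.
Polytropic n=1.25: T₂ = T₁(V₁/V₂)^(n−1) = 512×(0.351)^0.25 = 394 K; P₂ = P₁(V₁/V₂)^n = 94.8 kPa.
W = (P₁V₁−P₂V₂)/(n−1) = (351×32.6−94.8×93.0)/0.25 = 10600 J.

10600 J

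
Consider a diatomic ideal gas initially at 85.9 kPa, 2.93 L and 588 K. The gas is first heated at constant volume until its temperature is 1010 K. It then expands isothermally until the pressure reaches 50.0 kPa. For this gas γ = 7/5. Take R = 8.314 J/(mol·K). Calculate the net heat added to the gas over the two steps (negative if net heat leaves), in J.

n = P₁V₁/(RT₁) = 85.9×2.93/(8.314×588) = 0.0515 mol.
Step 1 — Isochoric: V stays 2.93 L; P/T = const ⇒ T₂ = 1010 K, P₂ = 148 kPa.
W = 0 (no volume change).
ΔU = nCvΔT = 0.0515×20.8×(1010−588) = 452 J.
Q = ΔU = 452 J.
State after step 1: P = 148 kPa, V = 2.93 L, T = 1010 K.
Step 2 — Isothermal: T stays 1010 K; PV = const ⇒ V₂ = 8.65 L, P₂ = 50.0 kPa.
ΔU = 0 (ideal gas, T constant).
W = nRT ln(V₂/V₁) = 0.0515×8.314×1010×ln(2.95) = 468 J.
Q = ΔU + W = 468 J.
Net over both steps: W = 468 J, Q = 919 J, ΔU = 452 J.

919 J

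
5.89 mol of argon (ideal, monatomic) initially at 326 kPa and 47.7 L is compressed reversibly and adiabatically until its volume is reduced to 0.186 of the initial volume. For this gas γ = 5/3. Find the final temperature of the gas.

975 K

T₁ = P₁V₁/(nR) = 326×47.7/(5.89×8.314) = 318 K.
Adiabatic: TV^(γ−1) = const ⇒ T₂ = 318×(5.38)^0.667 = 975 K; PV^γ = const ⇒ P₂ = 5380 kPa.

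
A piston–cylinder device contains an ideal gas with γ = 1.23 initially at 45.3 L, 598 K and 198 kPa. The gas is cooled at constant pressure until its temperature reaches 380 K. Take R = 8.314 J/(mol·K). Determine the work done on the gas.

n = P₁V₁/(RT₁) = 198×45.3/(8.314×598) = 1.80 mol.
Isobaric: P stays 198 kPa; V/T = const ⇒ T₂ = 380 K, V₂ = 28.8 L.
W = PΔV = 198×(28.8−45.3) kPa·L = -3270 J.
Work done on the gas = −W_by = 3270 J.

3270 J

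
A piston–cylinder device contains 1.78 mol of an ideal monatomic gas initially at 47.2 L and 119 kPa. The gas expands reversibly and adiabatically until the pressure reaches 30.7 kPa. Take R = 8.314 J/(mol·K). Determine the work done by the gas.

3520 J

T₁ = P₁V₁/(nR) = 119×47.2/(1.78×8.314) = 380 K.
Adiabatic: T₂/T₁ = (P₂/P₁)^((γ−1)/γ) ⇒ T₂ = 380×(0.258)^0.400 = 221 K; V₂ = 106 L.
ΔU = nCvΔT = 1.78×12.5×(221−380) = -3520 J.
Q = 0 for an adiabatic process, so W = −ΔU = 3520 J.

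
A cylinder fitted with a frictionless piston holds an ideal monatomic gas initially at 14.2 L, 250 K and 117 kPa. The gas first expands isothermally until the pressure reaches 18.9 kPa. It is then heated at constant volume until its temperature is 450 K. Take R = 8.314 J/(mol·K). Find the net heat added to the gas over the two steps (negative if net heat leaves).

5020 J

n = P₁V₁/(RT₁) = 117×14.2/(8.314×250) = 0.799 mol.
Step 1 — Isothermal: T stays 250 K; PV = const ⇒ V₂ = 87.9 L, P₂ = 18.9 kPa.
ΔU = 0 (ideal gas, T constant).
W = nRT ln(V₂/V₁) = 0.799×8.314×250×ln(6.19) = 3030 J.
Q = ΔU + W = 3030 J.
State after step 1: P = 18.9 kPa, V = 87.9 L, T = 250 K.
Step 2 — Isochoric: V stays 87.9 L; P/T = const ⇒ T₂ = 450 K, P₂ = 34.0 kPa.
W = 0 (no volume change).
ΔU = nCvΔT = 0.799×12.5×(450−250) = 1990 J.
Q = ΔU = 1990 J.
Net over both steps: W = 3030 J, Q = 5020 J, ΔU = 1990 J.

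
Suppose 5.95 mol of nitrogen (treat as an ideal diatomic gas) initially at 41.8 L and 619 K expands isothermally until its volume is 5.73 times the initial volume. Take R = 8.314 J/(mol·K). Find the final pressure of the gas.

P₁ = nRT₁/V₁ = 5.95×8.314×619/41.8 = 733 kPa.
Isothermal: T stays 619 K; PV = const ⇒ V₂ = 240 L, P₂ = 128 kPa.

128 kPa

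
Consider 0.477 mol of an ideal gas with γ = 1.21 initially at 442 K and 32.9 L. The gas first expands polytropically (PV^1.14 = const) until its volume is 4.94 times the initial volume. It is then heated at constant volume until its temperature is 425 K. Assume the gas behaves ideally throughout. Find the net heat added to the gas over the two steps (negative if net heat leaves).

P₁ = nRT₁/V₁ = 0.477×8.314×442/32.9 = 53.3 kPa.
Step 1 — Polytropic n=1.14: T₂ = T₁(V₁/V₂)^(n−1) = 442×(0.202)^0.14 = 353 K; P₂ = P₁(V₁/V₂)^n = 8.62 kPa.
W = (P₁V₁−P₂V₂)/(n−1) = (53.3×32.9−8.62×163)/0.14 = 2510 J.
ΔU = nCvΔT = 0.477×39.6×(353−442) = -1670 J.
Q = ΔU + W = 836 J.
State after step 1: P = 8.62 kPa, V = 163 L, T = 353 K.
Step 2 — Isochoric: V stays 163 L; P/T = const ⇒ T₂ = 425 K, P₂ = 10.4 kPa.
W = 0 (no volume change).
ΔU = nCvΔT = 0.477×39.6×(425−353) = 1350 J.
Q = ΔU = 1350 J.
Net over both steps: W = 2510 J, Q = 2190 J, ΔU = -321 J.

2190 J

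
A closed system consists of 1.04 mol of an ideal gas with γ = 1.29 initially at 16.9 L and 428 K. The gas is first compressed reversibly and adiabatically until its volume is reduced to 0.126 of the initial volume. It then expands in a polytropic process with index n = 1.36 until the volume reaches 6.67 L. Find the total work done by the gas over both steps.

-4190 J

P₁ = nRT₁/V₁ = 1.04×8.314×428/16.9 = 219 kPa.
Step 1 — Adiabatic: TV^(γ−1) = const ⇒ T₂ = 428×(7.94)^0.290 = 780 K; PV^γ = const ⇒ P₂ = 3170 kPa.
ΔU = nCvΔT = 1.04×28.7×(780−428) = 10500 J.
Q = 0 for an adiabatic process, so W = −ΔU = -10500 J.
State after step 1: P = 3170 kPa, V = 2.13 L, T = 780 K.
Step 2 — Polytropic n=1.36: T₂ = T₁(V₁/V₂)^(n−1) = 780×(0.319)^0.36 = 517 K; P₂ = P₁(V₁/V₂)^n = 671 kPa.
W = (P₁V₁−P₂V₂)/(n−1) = (3170×2.13−671×6.67)/0.36 = 6320 J.
ΔU = nCvΔT = 1.04×28.7×(517−780) = -7840 J.
Q = ΔU + W = -1520 J.
Net over both steps: W = -4190 J, Q = -1520 J, ΔU = 2670 J.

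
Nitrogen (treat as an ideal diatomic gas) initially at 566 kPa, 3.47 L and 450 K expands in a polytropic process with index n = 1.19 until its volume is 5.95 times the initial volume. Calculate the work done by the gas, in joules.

n = P₁V₁/(RT₁) = 566×3.47/(8.314×450) = 0.525 mol.
Polytropic n=1.19: T₂ = T₁(V₁/V₂)^(n−1) = 450×(0.168)^0.19 = 321 K; P₂ = P₁(V₁/V₂)^n = 67.8 kPa.
W = (P₁V₁−P₂V₂)/(n−1) = (566×3.47−67.8×20.6)/0.19 = 2970 J.

2970 J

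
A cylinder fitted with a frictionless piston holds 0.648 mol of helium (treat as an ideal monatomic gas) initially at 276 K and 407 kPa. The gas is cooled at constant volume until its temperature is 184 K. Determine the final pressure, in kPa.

271 kPa

V₁ = nRT₁/P₁ = 0.648×8.314×276/407 = 3.65 L.
Isochoric: V stays 3.65 L; P/T = const ⇒ T₂ = 184 K, P₂ = 271 kPa.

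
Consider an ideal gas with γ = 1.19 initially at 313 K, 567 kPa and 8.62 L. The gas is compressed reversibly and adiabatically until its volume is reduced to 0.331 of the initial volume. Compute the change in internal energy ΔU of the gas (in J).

n = P₁V₁/(RT₁) = 567×8.62/(8.314×313) = 1.88 mol.
Adiabatic: TV^(γ−1) = const ⇒ T₂ = 313×(3.02)^0.190 = 386 K; PV^γ = const ⇒ P₂ = 2110 kPa.
For an ideal gas ΔU = nCvΔT with Cv = R/(γ−1) = 43.8 J/(mol·K).
ΔU = 1.88×43.8×(386−313) = 6010 J.

6010 J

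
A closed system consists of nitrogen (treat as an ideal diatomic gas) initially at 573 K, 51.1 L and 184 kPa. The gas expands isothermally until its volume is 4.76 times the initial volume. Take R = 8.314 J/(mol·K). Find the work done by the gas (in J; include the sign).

14700 J

n = P₁V₁/(RT₁) = 184×51.1/(8.314×573) = 1.97 mol.
Isothermal: T stays 573 K; PV = const ⇒ V₂ = 243 L, P₂ = 38.7 kPa.
W = nRT ln(V₂/V₁) = 1.97×8.314×573×ln(4.76) = 14700 J.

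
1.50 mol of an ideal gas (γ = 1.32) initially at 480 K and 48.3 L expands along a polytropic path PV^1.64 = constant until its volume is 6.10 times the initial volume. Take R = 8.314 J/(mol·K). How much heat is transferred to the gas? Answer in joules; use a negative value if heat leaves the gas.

-6410 J

P₁ = nRT₁/V₁ = 1.50×8.314×480/48.3 = 124 kPa.
Polytropic n=1.64: T₂ = T₁(V₁/V₂)^(n−1) = 480×(0.164)^0.64 = 151 K; P₂ = P₁(V₁/V₂)^n = 6.39 kPa.
W = (P₁V₁−P₂V₂)/(n−1) = (124×48.3−6.39×295)/0.64 = 6410 J.
ΔU = nCvΔT = 1.50×26.0×(151−480) = -12800 J.
Q = ΔU + W = -6410 J.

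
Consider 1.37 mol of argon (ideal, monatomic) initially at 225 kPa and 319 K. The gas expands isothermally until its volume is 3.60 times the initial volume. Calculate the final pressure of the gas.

V₁ = nRT₁/P₁ = 1.37×8.314×319/225 = 16.1 L.
Isothermal: T stays 319 K; PV = const ⇒ V₂ = 58.1 L, P₂ = 62.5 kPa.

62.5 kPa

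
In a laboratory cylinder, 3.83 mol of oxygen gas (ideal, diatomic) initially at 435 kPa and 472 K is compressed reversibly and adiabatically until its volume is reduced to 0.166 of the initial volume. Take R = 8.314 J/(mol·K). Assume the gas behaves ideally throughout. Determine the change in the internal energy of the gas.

39500 J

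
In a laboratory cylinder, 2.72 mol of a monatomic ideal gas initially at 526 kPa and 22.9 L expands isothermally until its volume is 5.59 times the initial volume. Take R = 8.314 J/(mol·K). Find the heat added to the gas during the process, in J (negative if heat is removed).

20700 J

T₁ = P₁V₁/(nR) = 526×22.9/(2.72×8.314) = 533 K.
Isothermal: T stays 533 K; PV = const ⇒ V₂ = 128 L, P₂ = 94.1 kPa.
ΔU = 0 (ideal gas, T constant).
W = nRT ln(V₂/V₁) = 2.72×8.314×533×ln(5.59) = 20700 J.
Q = ΔU + W = 20700 J.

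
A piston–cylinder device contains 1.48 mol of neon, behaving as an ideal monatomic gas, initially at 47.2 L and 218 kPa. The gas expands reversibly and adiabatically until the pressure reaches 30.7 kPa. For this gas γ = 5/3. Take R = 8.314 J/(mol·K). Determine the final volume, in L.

153 L

T₁ = P₁V₁/(nR) = 218×47.2/(1.48×8.314) = 836 K.
Adiabatic: T₂/T₁ = (P₂/P₁)^((γ−1)/γ) ⇒ T₂ = 836×(0.141)^0.400 = 382 K; V₂ = 153 L.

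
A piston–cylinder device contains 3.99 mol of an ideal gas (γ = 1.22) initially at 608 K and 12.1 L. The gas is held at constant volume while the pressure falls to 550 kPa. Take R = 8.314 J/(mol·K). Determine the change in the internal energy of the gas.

-61400 J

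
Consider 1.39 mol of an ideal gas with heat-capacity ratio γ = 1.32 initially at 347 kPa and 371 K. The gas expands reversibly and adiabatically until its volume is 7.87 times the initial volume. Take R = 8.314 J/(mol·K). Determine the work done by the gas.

V₁ = nRT₁/P₁ = 1.39×8.314×371/347 = 12.4 L.
Adiabatic: TV^(γ−1) = const ⇒ T₂ = 371×(0.127)^0.320 = 192 K; PV^γ = const ⇒ P₂ = 22.8 kPa.
ΔU = nCvΔT = 1.39×26.0×(192−371) = -6470 J.
Q = 0 for an adiabatic process, so W = −ΔU = 6470 J.

6470 J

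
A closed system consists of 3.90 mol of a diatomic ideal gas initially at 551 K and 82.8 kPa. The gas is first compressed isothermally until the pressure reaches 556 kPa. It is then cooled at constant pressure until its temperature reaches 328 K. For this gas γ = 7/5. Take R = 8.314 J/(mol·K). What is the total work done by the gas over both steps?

-41300 J

V₁ = nRT₁/P₁ = 3.90×8.314×551/82.8 = 216 L.
Step 1 — Isothermal: T stays 551 K; PV = const ⇒ V₂ = 32.1 L, P₂ = 556 kPa.
ΔU = 0 (ideal gas, T constant).
W = nRT ln(V₂/V₁) = 3.90×8.314×551×ln(0.149) = -34000 J.
Q = ΔU + W = -34000 J.
State after step 1: P = 556 kPa, V = 32.1 L, T = 551 K.
Step 2 — Isobaric: P stays 556 kPa; V/T = const ⇒ T₂ = 328 K, V₂ = 19.1 L.
W = PΔV = 556×(19.1−32.1) kPa·L = -7230 J.
ΔU = nCvΔT = 3.90×20.8×(328−551) = -18100 J.
Q = ΔU + W = nCpΔT = -25300 J.
Net over both steps: W = -41300 J, Q = -59300 J, ΔU = -18100 J.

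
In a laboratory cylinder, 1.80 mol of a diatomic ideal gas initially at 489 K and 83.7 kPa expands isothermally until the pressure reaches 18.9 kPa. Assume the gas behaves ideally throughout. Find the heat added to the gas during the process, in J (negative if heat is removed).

V₁ = nRT₁/P₁ = 1.80×8.314×489/83.7 = 87.4 L.
Isothermal: T stays 489 K; PV = const ⇒ V₂ = 387 L, P₂ = 18.9 kPa.
ΔU = 0 (ideal gas, T constant).
W = nRT ln(V₂/V₁) = 1.80×8.314×489×ln(4.43) = 10900 J.
Q = ΔU + W = 10900 J.

10900 J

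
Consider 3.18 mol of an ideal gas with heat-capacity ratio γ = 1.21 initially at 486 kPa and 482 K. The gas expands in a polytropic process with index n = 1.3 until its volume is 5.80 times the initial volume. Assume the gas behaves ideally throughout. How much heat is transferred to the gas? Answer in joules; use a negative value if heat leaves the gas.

-7460 J

V₁ = nRT₁/P₁ = 3.18×8.314×482/486 = 26.2 L.
Polytropic n=1.3: T₂ = T₁(V₁/V₂)^(n−1) = 482×(0.172)^0.30 = 284 K; P₂ = P₁(V₁/V₂)^n = 49.5 kPa.
W = (P₁V₁−P₂V₂)/(n−1) = (486×26.2−49.5×152)/0.30 = 17400 J.
ΔU = nCvΔT = 3.18×39.6×(284−482) = -24900 J.
Q = ΔU + W = -7460 J.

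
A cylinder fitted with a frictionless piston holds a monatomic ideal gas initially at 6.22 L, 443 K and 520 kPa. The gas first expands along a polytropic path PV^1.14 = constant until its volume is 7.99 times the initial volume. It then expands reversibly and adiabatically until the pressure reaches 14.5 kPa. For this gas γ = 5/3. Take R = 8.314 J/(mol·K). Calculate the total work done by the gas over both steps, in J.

n = P₁V₁/(RT₁) = 520×6.22/(8.314×443) = 0.878 mol.
Step 1 — Polytropic n=1.14: T₂ = T₁(V₁/V₂)^(n−1) = 443×(0.125)^0.14 = 331 K; P₂ = P₁(V₁/V₂)^n = 48.7 kPa.
W = (P₁V₁−P₂V₂)/(n−1) = (520×6.22−48.7×49.7)/0.14 = 5830 J.
ΔU = nCvΔT = 0.878×12.5×(331−443) = -1220 J.
Q = ΔU + W = 4610 J.
State after step 1: P = 48.7 kPa, V = 49.7 L, T = 331 K.
Step 2 — Adiabatic: T₂/T₁ = (P₂/P₁)^((γ−1)/γ) ⇒ T₂ = 331×(0.298)^0.400 = 204 K; V₂ = 103 L.
ΔU = nCvΔT = 0.878×12.5×(204−331) = -1390 J.
Q = 0 for an adiabatic process, so W = −ΔU = 1390 J.
Net over both steps: W = 7220 J, Q = 4610 J, ΔU = -2620 J.

7220 J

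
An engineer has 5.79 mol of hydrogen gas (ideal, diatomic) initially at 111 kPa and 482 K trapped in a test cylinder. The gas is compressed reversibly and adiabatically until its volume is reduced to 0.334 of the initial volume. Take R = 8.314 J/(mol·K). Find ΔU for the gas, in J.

31900 J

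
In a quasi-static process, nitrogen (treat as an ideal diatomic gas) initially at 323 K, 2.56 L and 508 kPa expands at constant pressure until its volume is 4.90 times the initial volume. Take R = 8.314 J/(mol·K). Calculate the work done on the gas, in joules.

n = P₁V₁/(RT₁) = 508×2.56/(8.314×323) = 0.484 mol.
Isobaric: P stays 508 kPa; V/T = const ⇒ T₂ = 1580 K, V₂ = 12.5 L.
W = PΔV = 508×(12.5−2.56) kPa·L = 5070 J.
Work done on the gas = −W_by = -5070 J.

-5070 J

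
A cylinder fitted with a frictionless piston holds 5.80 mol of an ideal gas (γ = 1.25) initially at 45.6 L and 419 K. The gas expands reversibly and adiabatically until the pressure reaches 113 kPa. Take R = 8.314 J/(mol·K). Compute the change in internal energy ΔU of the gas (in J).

P₁ = nRT₁/V₁ = 5.80×8.314×419/45.6 = 443 kPa.
Adiabatic: T₂/T₁ = (P₂/P₁)^((γ−1)/γ) ⇒ T₂ = 419×(0.255)^0.200 = 319 K; V₂ = 136 L.
For an ideal gas ΔU = nCvΔT with Cv = R/(γ−1) = 33.3 J/(mol·K).
ΔU = 5.80×33.3×(319−419) = -19300 J.

-19300 J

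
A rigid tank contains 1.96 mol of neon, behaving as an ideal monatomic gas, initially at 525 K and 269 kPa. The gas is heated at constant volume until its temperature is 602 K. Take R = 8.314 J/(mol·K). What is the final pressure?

308 kPa

V₁ = nRT₁/P₁ = 1.96×8.314×525/269 = 31.8 L.
Isochoric: V stays 31.8 L; P/T = const ⇒ T₂ = 602 K, P₂ = 308 kPa.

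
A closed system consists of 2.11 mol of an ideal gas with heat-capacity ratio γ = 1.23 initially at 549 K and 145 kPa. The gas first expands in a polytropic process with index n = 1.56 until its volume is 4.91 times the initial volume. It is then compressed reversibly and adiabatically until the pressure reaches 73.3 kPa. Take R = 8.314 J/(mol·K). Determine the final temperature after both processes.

V₁ = nRT₁/P₁ = 2.11×8.314×549/145 = 66.4 L.
Step 1 — Polytropic n=1.56: T₂ = T₁(V₁/V₂)^(n−1) = 549×(0.204)^0.56 = 225 K; P₂ = P₁(V₁/V₂)^n = 12.1 kPa.
W = (P₁V₁−P₂V₂)/(n−1) = (145×66.4−12.1×326)/0.56 = 10100 J.
ΔU = nCvΔT = 2.11×36.1×(225−549) = -24700 J.
Q = ΔU + W = -14600 J.
State after step 1: P = 12.1 kPa, V = 326 L, T = 225 K.
Step 2 — Adiabatic: T₂/T₁ = (P₂/P₁)^((γ−1)/γ) ⇒ T₂ = 225×(6.05)^0.187 = 315 K; V₂ = 75.5 L.
ΔU = nCvΔT = 2.11×36.1×(315−225) = 6870 J.
Q = 0 for an adiabatic process, so W = −ΔU = -6870 J.
Net over both steps: W = 3270 J, Q = -14600 J, ΔU = -17800 J.

315 K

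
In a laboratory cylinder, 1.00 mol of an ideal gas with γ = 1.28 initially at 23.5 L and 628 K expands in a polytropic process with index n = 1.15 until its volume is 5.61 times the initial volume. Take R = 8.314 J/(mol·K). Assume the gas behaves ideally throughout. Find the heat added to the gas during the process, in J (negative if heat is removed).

P₁ = nRT₁/V₁ = 1.00×8.314×628/23.5 = 222 kPa.
Polytropic n=1.15: T₂ = T₁(V₁/V₂)^(n−1) = 628×(0.178)^0.15 = 485 K; P₂ = P₁(V₁/V₂)^n = 30.6 kPa.
W = (P₁V₁−P₂V₂)/(n−1) = (222×23.5−30.6×132)/0.15 = 7930 J.
ΔU = nCvΔT = 1.00×29.7×(485−628) = -4250 J.
Q = ΔU + W = 3680 J.

3680 J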